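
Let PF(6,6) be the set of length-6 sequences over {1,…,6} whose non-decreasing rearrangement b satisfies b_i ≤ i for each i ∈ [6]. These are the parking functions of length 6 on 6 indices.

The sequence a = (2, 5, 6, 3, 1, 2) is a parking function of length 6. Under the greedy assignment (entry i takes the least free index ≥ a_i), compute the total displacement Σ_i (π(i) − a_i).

Σπ(i) = 1+…+6 = 21; Σa = 2+5+6+3+1+2 = 19; disp = 21−19 = 2.

2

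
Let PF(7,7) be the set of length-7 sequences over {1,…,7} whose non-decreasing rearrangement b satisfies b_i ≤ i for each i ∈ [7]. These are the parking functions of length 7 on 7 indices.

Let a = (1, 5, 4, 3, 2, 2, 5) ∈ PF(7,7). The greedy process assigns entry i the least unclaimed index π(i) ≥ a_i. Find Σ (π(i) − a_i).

6

Σπ = 7·8/2 = 28 (π permutes [7]); Σa = 1+5+4+3+2+2+5 = 22; disp = 28−22 = 6.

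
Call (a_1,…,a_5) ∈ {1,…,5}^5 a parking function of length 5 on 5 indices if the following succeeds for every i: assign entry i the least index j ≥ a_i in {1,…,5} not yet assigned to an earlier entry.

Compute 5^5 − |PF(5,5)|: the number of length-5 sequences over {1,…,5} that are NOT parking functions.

Count = (5+1−5)·(5+1)^{5−1} = 1·1296 = 1296
Example (3,5,5,5,5) → sorted (3,5,5,5,5): b_1=3>1, not a PF.
So 3125 − 1296 = 1829 fail.

1829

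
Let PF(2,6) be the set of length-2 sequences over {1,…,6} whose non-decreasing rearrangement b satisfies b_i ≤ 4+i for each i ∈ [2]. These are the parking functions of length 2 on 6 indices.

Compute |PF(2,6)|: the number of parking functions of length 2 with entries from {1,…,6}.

35

|PF(2,6)| = (7−2)·7^(2−1) = 5×7 = 35 (Konheim–Weiss)
E.g. (1,4) → sorted (1,4): b_i ≤ 4+i ∀i, a PF.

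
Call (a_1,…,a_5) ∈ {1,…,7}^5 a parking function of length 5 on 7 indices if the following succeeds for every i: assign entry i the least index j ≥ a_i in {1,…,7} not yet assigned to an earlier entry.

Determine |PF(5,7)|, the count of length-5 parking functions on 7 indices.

#PF = (8−5)·8^(5−1) = 3·4096 = 12288 (Pollak)
Check (3,3,2,7,5) → sorted (2,3,3,5,7): b_i ≤ 2+i ∀i, a PF.

12288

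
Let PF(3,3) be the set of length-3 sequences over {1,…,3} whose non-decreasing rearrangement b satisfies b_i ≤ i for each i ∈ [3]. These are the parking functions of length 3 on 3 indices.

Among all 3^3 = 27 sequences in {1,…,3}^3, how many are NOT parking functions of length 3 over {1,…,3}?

11

|PF(3,3)| = 1·4^2 = 1 · 16 = 16
E.g. (2,3,3) → sorted (2,3,3): b_1=2>1, not a PF.
So 27 − 16 = 11 fail.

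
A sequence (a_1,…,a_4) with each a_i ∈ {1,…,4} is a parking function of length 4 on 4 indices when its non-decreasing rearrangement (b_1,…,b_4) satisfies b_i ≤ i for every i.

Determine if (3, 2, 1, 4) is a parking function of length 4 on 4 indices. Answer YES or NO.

Rearranged: b = (1, 2, 3, 4).
  b_1=1 ≤ 1
  b_2=2 ≤ 2
  b_3=3 ≤ 3
  b_4=4 ≤ 4
All bounds hold ⇒ YES

YES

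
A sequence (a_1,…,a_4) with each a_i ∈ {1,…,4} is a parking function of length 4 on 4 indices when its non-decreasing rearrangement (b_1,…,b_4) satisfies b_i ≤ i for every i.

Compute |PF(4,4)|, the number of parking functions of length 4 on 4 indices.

#PF = (5−4)·5^(4−1) = 1·125 = 125 [KW]
E.g. (2,3,3,1) → sorted (1,2,3,3): b_i ≤ i ∀i, a PF.

125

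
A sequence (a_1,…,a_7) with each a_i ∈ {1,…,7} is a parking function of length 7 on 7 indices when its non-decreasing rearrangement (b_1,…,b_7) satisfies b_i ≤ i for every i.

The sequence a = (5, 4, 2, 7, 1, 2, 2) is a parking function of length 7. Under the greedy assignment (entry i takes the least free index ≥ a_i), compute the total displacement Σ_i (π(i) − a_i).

5

Σπ = 7·8/2 = 28 (π permutes [7]); Σa = 5+4+2+7+1+2+2 = 23; disp = 28−23 = 5.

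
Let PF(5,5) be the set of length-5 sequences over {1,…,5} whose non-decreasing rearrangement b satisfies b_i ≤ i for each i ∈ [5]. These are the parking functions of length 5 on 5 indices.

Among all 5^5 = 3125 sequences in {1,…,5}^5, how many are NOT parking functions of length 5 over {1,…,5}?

1829

#PF = 1·6^4 = 1 · 1296 = 1296 [KW]
One tuple (2,2,3,5,5) → sorted (2,2,3,5,5): b_1=2>1, not a PF.
Total 3125; non-PF = 3125−1296 = 1829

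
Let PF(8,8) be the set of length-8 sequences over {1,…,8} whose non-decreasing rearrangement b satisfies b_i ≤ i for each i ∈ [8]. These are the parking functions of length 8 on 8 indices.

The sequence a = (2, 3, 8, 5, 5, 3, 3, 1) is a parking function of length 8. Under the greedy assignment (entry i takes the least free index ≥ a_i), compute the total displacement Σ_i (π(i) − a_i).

6

Σπ = 8·9/2 = 36 (π permutes [8]); Σa = 2+3+8+5+5+3+3+1 = 30; disp = 36−30 = 6.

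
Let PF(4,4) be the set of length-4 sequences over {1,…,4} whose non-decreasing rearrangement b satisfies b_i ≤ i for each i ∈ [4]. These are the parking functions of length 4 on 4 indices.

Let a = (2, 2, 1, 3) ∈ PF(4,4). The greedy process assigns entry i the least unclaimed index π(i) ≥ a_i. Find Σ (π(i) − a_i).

2

Σπ = 4·5/2 = 10 (π permutes [4]); Σa = 2+2+1+3 = 8; disp = 10−8 = 2.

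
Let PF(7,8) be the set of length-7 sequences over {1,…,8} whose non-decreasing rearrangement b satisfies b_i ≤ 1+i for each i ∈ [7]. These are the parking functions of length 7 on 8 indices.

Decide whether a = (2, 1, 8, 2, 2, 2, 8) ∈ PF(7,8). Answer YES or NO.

Rearranged: b = (1, 2, 2, 2, 2, 8, 8).
  b_1=1 ≤ 2
  b_2=2 ≤ 3
  b_3=2 ≤ 4
  b_4=2 ≤ 5
  b_5=2 ≤ 6
  b_6=8 > 7
  fails at i=6 ⇒ NO

NO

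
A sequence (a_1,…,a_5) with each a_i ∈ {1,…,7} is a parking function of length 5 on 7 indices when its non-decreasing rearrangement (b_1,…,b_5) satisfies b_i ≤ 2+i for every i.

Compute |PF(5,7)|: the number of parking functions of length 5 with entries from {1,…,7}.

|PF| = (7+1−5)·(7+1)^{5−1} = 3·4096 = 12288 (Konheim–Weiss)
One tuple (5,4,1,6,2) → sorted (1,2,4,5,6): b_i ≤ 2+i ∀i, a PF.

12288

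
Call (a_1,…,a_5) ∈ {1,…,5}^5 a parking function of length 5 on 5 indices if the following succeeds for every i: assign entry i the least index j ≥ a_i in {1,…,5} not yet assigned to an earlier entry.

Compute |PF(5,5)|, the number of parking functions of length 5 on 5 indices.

#PF = 1·6^4 = 1×1296 = 1296
E.g. (1,1,5,1,3) → sorted (1,1,1,3,5): b_i ≤ i ∀i, a PF.

1296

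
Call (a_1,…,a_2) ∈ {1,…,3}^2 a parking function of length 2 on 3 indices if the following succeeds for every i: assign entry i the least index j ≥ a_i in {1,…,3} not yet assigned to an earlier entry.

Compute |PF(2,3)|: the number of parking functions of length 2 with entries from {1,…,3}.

8

#PF = 2·4^1 = 2·4 = 8 [KW]
Check (1,2) → sorted (1,2): b_i ≤ 1+i ∀i, a PF.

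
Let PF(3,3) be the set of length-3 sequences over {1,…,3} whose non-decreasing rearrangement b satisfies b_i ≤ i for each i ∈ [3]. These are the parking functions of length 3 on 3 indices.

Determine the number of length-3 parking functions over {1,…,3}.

Count = (4−3)·4^(3−1) = 1·16 = 16 (Pollak)
Check (1,3,1) → sorted (1,1,3): b_i ≤ i ∀i, a PF.

16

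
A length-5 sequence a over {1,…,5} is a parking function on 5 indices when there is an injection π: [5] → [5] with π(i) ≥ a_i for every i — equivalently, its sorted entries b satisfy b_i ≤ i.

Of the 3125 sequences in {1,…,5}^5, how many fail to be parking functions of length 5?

1829

Count = (5−5+1)·(5+1)^(5−1) = 1 · 1296 = 1296 (Pollak)
Example (3,5,3,4,3) → sorted (3,3,3,4,5): b_1=3>1, not a PF.
5^5 − 1296 = 3125 − 1296 = 1829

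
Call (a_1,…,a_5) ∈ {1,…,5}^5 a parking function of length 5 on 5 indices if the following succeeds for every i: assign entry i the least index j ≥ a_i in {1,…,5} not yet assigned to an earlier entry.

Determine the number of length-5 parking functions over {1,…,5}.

|PF(5,5)| = (5−5+1)·(5+1)^(5−1) = 1 · 1296 = 1296 [KW]
Example (1,2,3,4,2) → sorted (1,2,2,3,4): b_i ≤ i ∀i, a PF.

1296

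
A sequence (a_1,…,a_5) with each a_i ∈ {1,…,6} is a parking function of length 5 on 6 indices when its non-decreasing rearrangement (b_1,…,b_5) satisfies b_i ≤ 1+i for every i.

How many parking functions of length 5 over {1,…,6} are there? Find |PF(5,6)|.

4802

|PF| = (6−5+1)·(6+1)^(5−1) = 2·2401 = 4802 (Pollak)
Check (2,6,3,4,4) → sorted (2,3,4,4,6): b_i ≤ 1+i ∀i, a PF.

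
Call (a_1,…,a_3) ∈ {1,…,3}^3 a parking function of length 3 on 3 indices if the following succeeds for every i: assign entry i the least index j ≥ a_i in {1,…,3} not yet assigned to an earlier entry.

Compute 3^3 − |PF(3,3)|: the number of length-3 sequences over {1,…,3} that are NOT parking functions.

11

|PF(3,3)| = (4−3)·4^(3−1) = 1 · 16 = 16 (Konheim–Weiss)
One tuple (3,3,3) → sorted (3,3,3): b_1=3>1, not a PF.
3^3 − 16 = 27 − 16 = 11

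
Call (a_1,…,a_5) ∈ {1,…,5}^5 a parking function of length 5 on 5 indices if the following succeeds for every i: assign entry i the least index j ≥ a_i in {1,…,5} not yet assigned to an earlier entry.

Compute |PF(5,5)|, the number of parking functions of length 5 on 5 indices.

1296

|PF| = (5+1−5)·(5+1)^{5−1} = 1×1296 = 1296
One tuple (2,3,2,2,1) → sorted (1,2,2,2,3): b_i ≤ i ∀i, a PF.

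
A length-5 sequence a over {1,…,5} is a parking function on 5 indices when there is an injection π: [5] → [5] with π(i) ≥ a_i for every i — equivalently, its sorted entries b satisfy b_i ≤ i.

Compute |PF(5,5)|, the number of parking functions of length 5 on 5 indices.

1296

#PF = 1·6^4 = 1 · 1296 = 1296 (Konheim–Weiss)
Check (2,3,1,3,2) → sorted (1,2,2,3,3): b_i ≤ i ∀i, a PF.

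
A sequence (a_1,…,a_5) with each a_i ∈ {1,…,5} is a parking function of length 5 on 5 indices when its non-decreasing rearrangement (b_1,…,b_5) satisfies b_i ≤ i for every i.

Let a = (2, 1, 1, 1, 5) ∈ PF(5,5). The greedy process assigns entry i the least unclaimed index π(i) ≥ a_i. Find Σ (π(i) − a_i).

5

Σπ(i) = 1+…+5 = 15; Σa = 2+1+1+1+5 = 10; disp = 15−10 = 5.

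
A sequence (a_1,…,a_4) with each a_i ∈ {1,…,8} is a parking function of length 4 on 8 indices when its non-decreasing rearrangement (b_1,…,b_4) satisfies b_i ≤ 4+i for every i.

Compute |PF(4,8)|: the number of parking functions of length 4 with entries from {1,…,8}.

|PF| = (9−4)·9^(4−1) = 5 · 729 = 3645 (Konheim–Weiss)
Example (6,4,1,3) → sorted (1,3,4,6): b_i ≤ 4+i ∀i, a PF.

3645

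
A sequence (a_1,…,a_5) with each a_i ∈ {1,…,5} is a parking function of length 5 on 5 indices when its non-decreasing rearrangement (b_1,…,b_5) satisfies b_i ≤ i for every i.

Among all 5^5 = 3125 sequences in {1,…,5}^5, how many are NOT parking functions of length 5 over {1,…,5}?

1829

|PF| = (6−5)·6^(5−1) = 1×1296 = 1296 [KW]
One tuple (5,3,5,4,3) → sorted (3,3,4,5,5): b_1=3>1, not a PF.
So 3125 − 1296 = 1829 fail.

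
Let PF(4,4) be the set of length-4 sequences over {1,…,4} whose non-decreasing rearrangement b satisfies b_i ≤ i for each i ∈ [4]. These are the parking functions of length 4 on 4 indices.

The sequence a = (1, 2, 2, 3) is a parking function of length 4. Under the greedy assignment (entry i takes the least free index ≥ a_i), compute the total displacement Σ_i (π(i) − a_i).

2

Σπ = 4·5/2 = 10 (π permutes [4]); Σa = 1+2+2+3 = 8; disp = 10−8 = 2.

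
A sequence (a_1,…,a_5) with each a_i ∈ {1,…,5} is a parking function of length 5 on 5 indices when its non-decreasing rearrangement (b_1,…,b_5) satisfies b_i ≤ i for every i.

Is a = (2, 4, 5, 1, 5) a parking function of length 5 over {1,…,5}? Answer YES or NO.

Rearranged: b = (1, 2, 4, 5, 5).
  b_1=1 ≤ 1
  b_2=2 ≤ 2
  b_3=4 > 3
  fails at i=3 ⇒ NO

NO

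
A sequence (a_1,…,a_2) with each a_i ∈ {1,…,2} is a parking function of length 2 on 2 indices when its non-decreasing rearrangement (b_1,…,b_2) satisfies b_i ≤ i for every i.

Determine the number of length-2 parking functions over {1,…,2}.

3

Count = 1·3^1 = 1 · 3 = 3
One tuple (2,1) → sorted (1,2): b_i ≤ i ∀i, a PF.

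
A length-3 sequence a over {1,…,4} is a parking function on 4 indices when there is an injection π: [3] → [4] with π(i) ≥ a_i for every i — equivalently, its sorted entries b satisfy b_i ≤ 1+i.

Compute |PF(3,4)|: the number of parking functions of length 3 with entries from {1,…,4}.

#PF = (4+1−3)·(4+1)^{3−1} = 2×25 = 50 [KW]
Check (4,3,1) → sorted (1,3,4): b_i ≤ 1+i ∀i, a PF.

50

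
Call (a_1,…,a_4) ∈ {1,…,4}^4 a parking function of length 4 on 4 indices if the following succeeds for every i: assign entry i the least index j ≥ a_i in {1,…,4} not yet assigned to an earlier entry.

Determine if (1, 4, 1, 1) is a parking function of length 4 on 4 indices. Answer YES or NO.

YES

Rearranged: b = (1, 1, 1, 4).
  b_1=1 ≤ 1
  b_2=1 ≤ 2
  b_3=1 ≤ 3
  b_4=4 ≤ 4
All bounds hold ⇒ YES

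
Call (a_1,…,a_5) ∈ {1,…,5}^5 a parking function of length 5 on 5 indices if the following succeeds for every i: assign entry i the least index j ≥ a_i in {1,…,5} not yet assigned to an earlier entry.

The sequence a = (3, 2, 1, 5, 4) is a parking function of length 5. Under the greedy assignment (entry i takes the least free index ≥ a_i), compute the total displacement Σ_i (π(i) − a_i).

0

Σπ = 15 ({1..5} each once); Σa = 3+2+1+5+4 = 15; disp = 15−15 = 0.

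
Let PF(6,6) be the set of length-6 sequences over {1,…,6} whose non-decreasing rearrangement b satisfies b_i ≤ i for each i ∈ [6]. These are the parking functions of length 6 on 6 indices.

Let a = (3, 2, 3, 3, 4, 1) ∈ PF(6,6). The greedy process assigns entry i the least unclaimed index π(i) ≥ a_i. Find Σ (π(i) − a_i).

Σπ = 21 ({1..6} each once); Σa = 3+2+3+3+4+1 = 16; disp = 21−16 = 5.

5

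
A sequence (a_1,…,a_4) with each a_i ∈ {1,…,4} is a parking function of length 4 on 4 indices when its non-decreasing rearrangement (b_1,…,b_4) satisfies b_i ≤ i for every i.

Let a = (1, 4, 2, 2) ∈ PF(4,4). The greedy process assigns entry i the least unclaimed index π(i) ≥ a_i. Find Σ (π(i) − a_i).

Σπ = 4·5/2 = 10 (π permutes [4]); Σa = 1+4+2+2 = 9; disp = 10−9 = 1.

1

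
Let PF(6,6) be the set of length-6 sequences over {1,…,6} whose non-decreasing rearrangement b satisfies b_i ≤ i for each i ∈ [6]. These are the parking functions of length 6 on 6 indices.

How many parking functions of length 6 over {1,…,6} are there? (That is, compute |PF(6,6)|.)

16807

#PF = 1·7^5 = 1 · 16807 = 16807
Check (4,4,3,6,2,1) → sorted (1,2,3,4,4,6): b_i ≤ i ∀i, a PF.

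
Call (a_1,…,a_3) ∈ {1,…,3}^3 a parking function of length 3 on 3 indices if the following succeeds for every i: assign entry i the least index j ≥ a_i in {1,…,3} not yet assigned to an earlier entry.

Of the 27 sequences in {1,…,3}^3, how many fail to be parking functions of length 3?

|PF(3,3)| = (3+1−3)·(3+1)^{3−1} = 1×16 = 16
E.g. (3,3,3) → sorted (3,3,3): b_1=3>1, not a PF.
So 27 − 16 = 11 fail.

11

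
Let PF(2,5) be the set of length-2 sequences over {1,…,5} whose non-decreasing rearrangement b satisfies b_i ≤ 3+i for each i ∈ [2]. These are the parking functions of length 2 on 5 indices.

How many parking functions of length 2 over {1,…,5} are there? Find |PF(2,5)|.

24

|PF| = 4·6^1 = 4·6 = 24
E.g. (3,1) → sorted (1,3): b_i ≤ 3+i ∀i, a PF.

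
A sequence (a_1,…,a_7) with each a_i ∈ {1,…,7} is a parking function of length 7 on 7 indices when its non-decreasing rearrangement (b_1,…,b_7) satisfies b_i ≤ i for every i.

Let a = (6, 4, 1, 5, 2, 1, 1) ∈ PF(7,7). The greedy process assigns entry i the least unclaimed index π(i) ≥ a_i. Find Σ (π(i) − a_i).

8

Σπ = 7·8/2 = 28 (π permutes [7]); Σa = 6+4+1+5+2+1+1 = 20; disp = 28−20 = 8.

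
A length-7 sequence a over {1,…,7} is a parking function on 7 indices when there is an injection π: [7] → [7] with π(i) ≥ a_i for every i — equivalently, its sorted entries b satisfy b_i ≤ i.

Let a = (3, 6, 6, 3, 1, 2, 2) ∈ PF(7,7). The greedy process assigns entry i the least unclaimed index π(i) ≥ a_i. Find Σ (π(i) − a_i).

Σπ = 28 ({1..7} each once); Σa = 3+6+6+3+1+2+2 = 23; disp = 28−23 = 5.

5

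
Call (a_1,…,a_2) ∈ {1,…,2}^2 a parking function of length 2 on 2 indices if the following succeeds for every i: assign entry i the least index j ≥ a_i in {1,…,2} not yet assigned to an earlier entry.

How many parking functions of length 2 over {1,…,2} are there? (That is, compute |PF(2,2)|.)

Count = 1·3^1 = 1×3 = 3 (Konheim–Weiss)
E.g. (1,1) → sorted (1,1): b_i ≤ i ∀i, a PF.

3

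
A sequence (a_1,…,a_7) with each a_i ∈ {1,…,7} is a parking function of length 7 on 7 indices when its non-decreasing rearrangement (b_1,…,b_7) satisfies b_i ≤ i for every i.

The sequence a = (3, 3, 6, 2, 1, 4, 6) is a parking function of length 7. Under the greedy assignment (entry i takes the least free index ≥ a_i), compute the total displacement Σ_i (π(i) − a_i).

Σπ = 7·8/2 = 28 (π permutes [7]); Σa = 3+3+6+2+1+4+6 = 25; disp = 28−25 = 3.

3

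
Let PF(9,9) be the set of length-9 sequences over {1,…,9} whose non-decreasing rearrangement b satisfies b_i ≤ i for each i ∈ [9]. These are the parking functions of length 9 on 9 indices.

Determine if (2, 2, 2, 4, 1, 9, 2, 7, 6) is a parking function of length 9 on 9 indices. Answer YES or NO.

Order a: b = (1, 2, 2, 2, 2, 4, 6, 7, 9).
  b_1=1 ≤ 1
  b_2=2 ≤ 2
  b_3=2 ≤ 3
  b_4=2 ≤ 4
  b_5=2 ≤ 5
  b_6=4 ≤ 6
  b_7=6 ≤ 7
  b_8=7 ≤ 8
  b_9=9 ≤ 9
All bounds hold ⇒ YES

YES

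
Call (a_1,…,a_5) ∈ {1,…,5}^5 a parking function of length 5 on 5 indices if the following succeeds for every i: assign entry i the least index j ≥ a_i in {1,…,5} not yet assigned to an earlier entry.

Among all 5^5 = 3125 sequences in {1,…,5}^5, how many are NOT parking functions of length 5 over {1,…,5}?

1829

Count = 1·6^4 = 1 · 1296 = 1296 (Pollak)
Example (5,4,4,4,4) → sorted (4,4,4,4,5): b_1=4>1, not a PF.
Total 3125; non-PF = 3125−1296 = 1829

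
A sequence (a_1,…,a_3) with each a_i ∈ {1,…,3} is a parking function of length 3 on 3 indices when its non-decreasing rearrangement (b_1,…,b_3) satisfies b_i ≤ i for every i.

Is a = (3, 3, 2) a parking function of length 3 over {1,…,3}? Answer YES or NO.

NO

Sorted: b = (2, 3, 3).
  b_1=2 > 1
  fails at i=1 ⇒ NO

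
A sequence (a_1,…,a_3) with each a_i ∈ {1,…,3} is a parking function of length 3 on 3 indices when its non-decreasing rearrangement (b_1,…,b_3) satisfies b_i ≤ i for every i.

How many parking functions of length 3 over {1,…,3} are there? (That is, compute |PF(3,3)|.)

|PF| = (4−3)·4^(3−1) = 1 · 16 = 16 [KW]
Check (2,1,3) → sorted (1,2,3): b_i ≤ i ∀i, a PF.

16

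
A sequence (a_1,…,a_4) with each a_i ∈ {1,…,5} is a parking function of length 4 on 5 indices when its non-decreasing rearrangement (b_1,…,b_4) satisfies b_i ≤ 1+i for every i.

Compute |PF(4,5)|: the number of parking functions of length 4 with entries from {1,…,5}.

|PF(4,5)| = (5+1−4)·(5+1)^{4−1} = 2 · 216 = 432 [KW]
Example (3,3,5,1) → sorted (1,3,3,5): b_i ≤ 1+i ∀i, a PF.

432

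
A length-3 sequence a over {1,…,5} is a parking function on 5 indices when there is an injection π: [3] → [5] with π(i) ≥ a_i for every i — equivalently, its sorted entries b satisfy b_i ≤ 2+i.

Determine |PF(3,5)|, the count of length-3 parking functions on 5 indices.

108

|PF(3,5)| = (5−3+1)·(5+1)^(3−1) = 3×36 = 108 (Pollak)
Example (3,3,2) → sorted (2,3,3): b_i ≤ 2+i ∀i, a PF.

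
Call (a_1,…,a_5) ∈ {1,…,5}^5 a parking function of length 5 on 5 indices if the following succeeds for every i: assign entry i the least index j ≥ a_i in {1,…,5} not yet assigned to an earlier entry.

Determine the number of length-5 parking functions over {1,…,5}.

1296

|PF(5,5)| = (6−5)·6^(5−1) = 1×1296 = 1296 (Konheim–Weiss)
One tuple (3,4,3,1,2) → sorted (1,2,3,3,4): b_i ≤ i ∀i, a PF.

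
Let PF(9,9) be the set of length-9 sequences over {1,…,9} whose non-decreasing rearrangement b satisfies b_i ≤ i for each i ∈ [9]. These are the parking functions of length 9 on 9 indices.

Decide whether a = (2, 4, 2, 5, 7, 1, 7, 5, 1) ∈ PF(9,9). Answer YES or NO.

Sorted: b = (1, 1, 2, 2, 4, 5, 5, 7, 7).
  b_1=1 ≤ 1
  b_2=1 ≤ 2
  b_3=2 ≤ 3
  b_4=2 ≤ 4
  b_5=4 ≤ 5
  b_6=5 ≤ 6
  b_7=5 ≤ 7
  b_8=7 ≤ 8
  b_9=7 ≤ 9
All bounds hold ⇒ YES

YES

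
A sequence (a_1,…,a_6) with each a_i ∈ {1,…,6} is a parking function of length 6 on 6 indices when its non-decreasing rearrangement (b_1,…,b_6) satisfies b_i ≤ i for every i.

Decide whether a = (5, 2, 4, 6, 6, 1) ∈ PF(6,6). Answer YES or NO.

NO

Sorted: b = (1, 2, 4, 5, 6, 6).
  b_1=1 ≤ 1
  b_2=2 ≤ 2
  b_3=4 > 3
  fails at i=3 ⇒ NO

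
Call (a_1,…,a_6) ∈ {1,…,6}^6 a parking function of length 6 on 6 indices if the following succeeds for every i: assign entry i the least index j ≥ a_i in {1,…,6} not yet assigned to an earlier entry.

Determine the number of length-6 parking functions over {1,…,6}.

|PF(6,6)| = (7−6)·7^(6−1) = 1 · 16807 = 16807
E.g. (1,4,4,3,1,3) → sorted (1,1,3,3,4,4): b_i ≤ i ∀i, a PF.

16807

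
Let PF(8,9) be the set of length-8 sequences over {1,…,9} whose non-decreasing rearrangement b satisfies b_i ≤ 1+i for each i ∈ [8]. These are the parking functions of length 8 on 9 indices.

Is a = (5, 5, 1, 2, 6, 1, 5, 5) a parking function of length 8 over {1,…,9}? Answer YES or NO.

YES

Sorted: b = (1, 1, 2, 5, 5, 5, 5, 6).
  b_1=1 ≤ 2
  b_2=1 ≤ 3
  b_3=2 ≤ 4
  b_4=5 ≤ 5
  b_5=5 ≤ 6
  b_6=5 ≤ 7
  b_7=5 ≤ 8
  b_8=6 ≤ 9
All bounds hold ⇒ YES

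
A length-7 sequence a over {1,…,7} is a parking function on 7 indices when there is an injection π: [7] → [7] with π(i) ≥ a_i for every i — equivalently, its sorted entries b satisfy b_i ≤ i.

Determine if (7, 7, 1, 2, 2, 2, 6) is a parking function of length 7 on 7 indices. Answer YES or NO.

Order a: b = (1, 2, 2, 2, 6, 7, 7).
  b_1=1 ≤ 1
  b_2=2 ≤ 2
  b_3=2 ≤ 3
  b_4=2 ≤ 4
  b_5=6 > 5
  fails at i=5 ⇒ NO

NO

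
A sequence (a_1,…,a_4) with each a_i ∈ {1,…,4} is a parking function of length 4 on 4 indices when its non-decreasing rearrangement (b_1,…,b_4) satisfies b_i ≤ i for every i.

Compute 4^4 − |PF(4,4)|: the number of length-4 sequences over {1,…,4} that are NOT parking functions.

Count = (4−4+1)·(4+1)^(4−1) = 1·125 = 125
Example (4,4,3,4) → sorted (3,4,4,4): b_1=3>1, not a PF.
Total 256; non-PF = 256−125 = 131

131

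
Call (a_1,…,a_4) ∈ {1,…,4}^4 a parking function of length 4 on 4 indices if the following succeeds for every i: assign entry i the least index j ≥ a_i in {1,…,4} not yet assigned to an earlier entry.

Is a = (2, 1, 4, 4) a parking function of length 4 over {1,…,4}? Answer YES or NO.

NO

Rearranged: b = (1, 2, 4, 4).
  b_1=1 ≤ 1
  b_2=2 ≤ 2
  b_3=4 > 3
  fails at i=3 ⇒ NO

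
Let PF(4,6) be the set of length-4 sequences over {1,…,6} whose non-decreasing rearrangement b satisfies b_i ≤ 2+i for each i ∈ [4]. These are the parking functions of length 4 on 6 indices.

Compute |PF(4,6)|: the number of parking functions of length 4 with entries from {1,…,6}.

1029

#PF = (7−4)·7^(4−1) = 3 · 343 = 1029 (Konheim–Weiss)
Check (2,5,2,4) → sorted (2,2,4,5): b_i ≤ 2+i ∀i, a PF.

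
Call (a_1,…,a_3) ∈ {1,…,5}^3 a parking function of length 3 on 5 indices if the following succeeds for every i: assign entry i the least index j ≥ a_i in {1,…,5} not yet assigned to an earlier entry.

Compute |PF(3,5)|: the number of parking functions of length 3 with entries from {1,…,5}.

108

#PF = (5+1−3)·(5+1)^{3−1} = 3·36 = 108 [KW]
One tuple (4,4,3) → sorted (3,4,4): b_i ≤ 2+i ∀i, a PF.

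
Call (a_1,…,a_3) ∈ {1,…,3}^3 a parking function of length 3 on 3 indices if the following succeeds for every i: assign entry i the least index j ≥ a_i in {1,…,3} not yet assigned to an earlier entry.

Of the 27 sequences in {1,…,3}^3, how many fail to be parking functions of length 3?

#PF = (4−3)·4^(3−1) = 1·16 = 16
One tuple (3,3,3) → sorted (3,3,3): b_1=3>1, not a PF.
3^3 − 16 = 27 − 16 = 11

11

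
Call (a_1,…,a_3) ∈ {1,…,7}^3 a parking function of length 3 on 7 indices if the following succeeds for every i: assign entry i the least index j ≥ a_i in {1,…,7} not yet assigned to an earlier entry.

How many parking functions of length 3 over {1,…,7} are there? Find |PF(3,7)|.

320

#PF = 5·8^2 = 5 · 64 = 320
Example (1,4,4) → sorted (1,4,4): b_i ≤ 4+i ∀i, a PF.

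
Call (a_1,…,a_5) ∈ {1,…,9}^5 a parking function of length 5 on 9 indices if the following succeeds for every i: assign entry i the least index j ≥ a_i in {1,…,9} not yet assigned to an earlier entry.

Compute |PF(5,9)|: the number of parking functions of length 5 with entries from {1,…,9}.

|PF(5,9)| = (9−5+1)·(9+1)^(5−1) = 5·10000 = 50000 (Konheim–Weiss)
Example (3,6,2,6,4) → sorted (2,3,4,6,6): b_i ≤ 4+i ∀i, a PF.

50000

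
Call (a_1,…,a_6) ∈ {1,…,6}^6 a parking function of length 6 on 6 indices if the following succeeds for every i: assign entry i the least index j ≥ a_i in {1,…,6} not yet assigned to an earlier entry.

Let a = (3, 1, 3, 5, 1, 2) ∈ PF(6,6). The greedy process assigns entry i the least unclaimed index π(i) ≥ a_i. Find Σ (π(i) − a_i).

Σπ(i) = 1+…+6 = 21; Σa = 3+1+3+5+1+2 = 15; disp = 21−15 = 6.

6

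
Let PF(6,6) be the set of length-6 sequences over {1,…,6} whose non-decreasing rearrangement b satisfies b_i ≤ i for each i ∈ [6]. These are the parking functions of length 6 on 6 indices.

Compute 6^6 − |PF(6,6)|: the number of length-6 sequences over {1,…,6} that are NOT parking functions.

#PF = 1·7^5 = 1 · 16807 = 16807 (Pollak)
Check (3,5,2,5,6,6) → sorted (2,3,5,5,6,6): b_1=2>1, not a PF.
Total 46656; non-PF = 46656−16807 = 29849

29849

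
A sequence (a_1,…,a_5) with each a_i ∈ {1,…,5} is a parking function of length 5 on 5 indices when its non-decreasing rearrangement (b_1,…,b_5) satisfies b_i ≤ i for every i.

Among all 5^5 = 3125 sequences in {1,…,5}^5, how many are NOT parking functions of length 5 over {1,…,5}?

Count = (6−5)·6^(5−1) = 1×1296 = 1296 [KW]
Check (3,3,2,5,3) → sorted (2,3,3,3,5): b_1=2>1, not a PF.
Total 3125; non-PF = 3125−1296 = 1829

1829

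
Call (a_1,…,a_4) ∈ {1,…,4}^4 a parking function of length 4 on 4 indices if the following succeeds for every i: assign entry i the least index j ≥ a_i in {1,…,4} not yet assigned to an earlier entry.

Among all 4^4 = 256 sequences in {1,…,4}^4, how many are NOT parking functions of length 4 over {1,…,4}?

131

|PF| = (4−4+1)·(4+1)^(4−1) = 1×125 = 125 [KW]
E.g. (4,3,3,2) → sorted (2,3,3,4): b_1=2>1, not a PF.
4^4 − 125 = 256 − 125 = 131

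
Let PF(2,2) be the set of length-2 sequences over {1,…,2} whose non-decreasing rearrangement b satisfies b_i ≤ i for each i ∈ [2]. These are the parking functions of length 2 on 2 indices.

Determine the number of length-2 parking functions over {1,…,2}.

3

|PF| = (3−2)·3^(2−1) = 1·3 = 3
Check (1,2) → sorted (1,2): b_i ≤ i ∀i, a PF.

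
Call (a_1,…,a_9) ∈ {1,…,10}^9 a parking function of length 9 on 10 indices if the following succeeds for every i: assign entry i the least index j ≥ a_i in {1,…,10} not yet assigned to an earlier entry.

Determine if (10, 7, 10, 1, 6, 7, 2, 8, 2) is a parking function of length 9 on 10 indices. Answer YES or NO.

NO

Sorted: b = (1, 2, 2, 6, 7, 7, 8, 10, 10).
  b_1=1 ≤ 2
  b_2=2 ≤ 3
  b_3=2 ≤ 4
  b_4=6 > 5
  fails at i=4 ⇒ NO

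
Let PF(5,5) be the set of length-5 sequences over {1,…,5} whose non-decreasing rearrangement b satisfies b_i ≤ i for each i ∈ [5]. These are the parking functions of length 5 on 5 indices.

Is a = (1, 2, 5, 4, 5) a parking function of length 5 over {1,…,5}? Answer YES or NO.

Rearranged: b = (1, 2, 4, 5, 5).
  b_1=1 ≤ 1
  b_2=2 ≤ 2
  b_3=4 > 3
  fails at i=3 ⇒ NO

NO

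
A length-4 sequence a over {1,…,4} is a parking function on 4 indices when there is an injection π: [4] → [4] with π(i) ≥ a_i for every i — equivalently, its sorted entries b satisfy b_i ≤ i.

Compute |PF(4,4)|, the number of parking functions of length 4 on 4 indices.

125

#PF = (4−4+1)·(4+1)^(4−1) = 1·125 = 125
Check (2,4,2,1) → sorted (1,2,2,4): b_i ≤ i ∀i, a PF.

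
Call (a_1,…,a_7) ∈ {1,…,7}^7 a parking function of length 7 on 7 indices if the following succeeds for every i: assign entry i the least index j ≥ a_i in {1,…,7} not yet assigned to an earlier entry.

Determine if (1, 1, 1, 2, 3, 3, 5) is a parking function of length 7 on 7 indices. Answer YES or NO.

YES

Sorted: b = (1, 1, 1, 2, 3, 3, 5).
  b_1=1 ≤ 1
  b_2=1 ≤ 2
  b_3=1 ≤ 3
  b_4=2 ≤ 4
  b_5=3 ≤ 5
  b_6=3 ≤ 6
  b_7=5 ≤ 7
All bounds hold ⇒ YES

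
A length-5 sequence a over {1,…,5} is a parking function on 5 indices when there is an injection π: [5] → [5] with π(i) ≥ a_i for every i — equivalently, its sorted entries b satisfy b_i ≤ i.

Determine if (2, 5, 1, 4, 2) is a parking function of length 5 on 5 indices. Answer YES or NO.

YES

Sorted: b = (1, 2, 2, 4, 5).
  b_1=1 ≤ 1
  b_2=2 ≤ 2
  b_3=2 ≤ 3
  b_4=4 ≤ 4
  b_5=5 ≤ 5
All bounds hold ⇒ YES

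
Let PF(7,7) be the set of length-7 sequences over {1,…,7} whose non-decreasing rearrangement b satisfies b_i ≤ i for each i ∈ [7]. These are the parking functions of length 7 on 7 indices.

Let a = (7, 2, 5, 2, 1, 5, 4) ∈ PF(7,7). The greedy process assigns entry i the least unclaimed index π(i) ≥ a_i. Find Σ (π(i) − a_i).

Σπ = 7·8/2 = 28 (π permutes [7]); Σa = 7+2+5+2+1+5+4 = 26; disp = 28−26 = 2.

2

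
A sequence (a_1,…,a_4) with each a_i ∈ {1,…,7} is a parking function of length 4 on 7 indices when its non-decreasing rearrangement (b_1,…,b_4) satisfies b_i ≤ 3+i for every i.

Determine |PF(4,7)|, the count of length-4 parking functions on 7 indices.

#PF = (7−4+1)·(7+1)^(4−1) = 4 · 512 = 2048 (Pollak)
Example (4,2,5,6) → sorted (2,4,5,6): b_i ≤ 3+i ∀i, a PF.

2048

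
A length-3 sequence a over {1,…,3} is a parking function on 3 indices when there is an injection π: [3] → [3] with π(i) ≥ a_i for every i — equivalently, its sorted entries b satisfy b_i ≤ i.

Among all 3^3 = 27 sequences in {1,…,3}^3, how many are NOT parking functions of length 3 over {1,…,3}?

11

Count = (4−3)·4^(3−1) = 1 · 16 = 16 (Pollak)
Example (2,3,3) → sorted (2,3,3): b_1=2>1, not a PF.
Total 27; non-PF = 27−16 = 11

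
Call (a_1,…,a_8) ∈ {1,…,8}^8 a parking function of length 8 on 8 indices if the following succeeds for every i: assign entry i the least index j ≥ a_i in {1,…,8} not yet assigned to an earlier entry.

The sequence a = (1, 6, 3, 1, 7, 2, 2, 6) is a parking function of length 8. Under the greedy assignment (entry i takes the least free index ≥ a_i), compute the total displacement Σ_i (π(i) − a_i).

Σπ = 8·9/2 = 36 (π permutes [8]); Σa = 1+6+3+1+7+2+2+6 = 28; disp = 36−28 = 8.

8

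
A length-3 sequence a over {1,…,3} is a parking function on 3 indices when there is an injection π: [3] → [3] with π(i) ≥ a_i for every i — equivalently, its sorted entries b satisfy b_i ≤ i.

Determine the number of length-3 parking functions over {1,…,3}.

16

#PF = 1·4^2 = 1·16 = 16 (Konheim–Weiss)
E.g. (1,2,1) → sorted (1,1,2): b_i ≤ i ∀i, a PF.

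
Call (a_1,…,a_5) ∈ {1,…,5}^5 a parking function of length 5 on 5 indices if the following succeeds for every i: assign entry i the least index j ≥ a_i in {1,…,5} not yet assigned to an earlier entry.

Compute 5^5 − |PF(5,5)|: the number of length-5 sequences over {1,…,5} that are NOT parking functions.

1829

|PF(5,5)| = (5−5+1)·(5+1)^(5−1) = 1×1296 = 1296 (Pollak)
Check (3,4,3,5,3) → sorted (3,3,3,4,5): b_1=3>1, not a PF.
So 3125 − 1296 = 1829 fail.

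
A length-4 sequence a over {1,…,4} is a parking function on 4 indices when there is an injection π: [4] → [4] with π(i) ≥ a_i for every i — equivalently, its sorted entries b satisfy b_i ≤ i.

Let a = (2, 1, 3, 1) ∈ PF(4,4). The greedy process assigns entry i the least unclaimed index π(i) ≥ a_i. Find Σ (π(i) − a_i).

3

Σπ(i) = 1+…+4 = 10; Σa = 2+1+3+1 = 7; disp = 10−7 = 3.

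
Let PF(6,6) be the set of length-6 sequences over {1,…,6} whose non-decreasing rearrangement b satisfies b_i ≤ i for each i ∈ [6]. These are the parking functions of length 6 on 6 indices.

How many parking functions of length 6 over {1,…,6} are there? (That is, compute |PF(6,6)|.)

Count = (6−6+1)·(6+1)^(6−1) = 1·16807 = 16807
One tuple (2,3,6,1,4,1) → sorted (1,1,2,3,4,6): b_i ≤ i ∀i, a PF.

16807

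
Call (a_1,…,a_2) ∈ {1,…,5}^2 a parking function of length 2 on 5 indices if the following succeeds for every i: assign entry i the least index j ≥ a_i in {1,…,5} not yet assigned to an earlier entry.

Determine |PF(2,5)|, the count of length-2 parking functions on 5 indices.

#PF = (5+1−2)·(5+1)^{2−1} = 4 · 6 = 24 (Konheim–Weiss)
E.g. (3,2) → sorted (2,3): b_i ≤ 3+i ∀i, a PF.

24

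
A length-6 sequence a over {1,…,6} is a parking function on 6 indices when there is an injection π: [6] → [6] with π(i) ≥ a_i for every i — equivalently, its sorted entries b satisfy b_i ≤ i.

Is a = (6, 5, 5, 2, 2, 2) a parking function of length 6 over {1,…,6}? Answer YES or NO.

Order a: b = (2, 2, 2, 5, 5, 6).
  b_1=2 > 1
  fails at i=1 ⇒ NO

NO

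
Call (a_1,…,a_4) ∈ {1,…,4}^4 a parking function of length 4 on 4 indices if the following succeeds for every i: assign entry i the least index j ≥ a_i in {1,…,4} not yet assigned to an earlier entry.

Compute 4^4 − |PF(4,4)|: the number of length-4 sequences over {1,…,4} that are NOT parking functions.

131

|PF| = (5−4)·5^(4−1) = 1×125 = 125 [KW]
E.g. (3,4,2,3) → sorted (2,3,3,4): b_1=2>1, not a PF.
Total 256; non-PF = 256−125 = 131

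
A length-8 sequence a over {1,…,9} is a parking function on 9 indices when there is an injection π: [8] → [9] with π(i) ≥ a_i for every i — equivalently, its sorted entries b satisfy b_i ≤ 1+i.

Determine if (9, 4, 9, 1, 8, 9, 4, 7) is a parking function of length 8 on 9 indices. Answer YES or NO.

Order a: b = (1, 4, 4, 7, 8, 9, 9, 9).
  b_1=1 ≤ 2
  b_2=4 > 3
  fails at i=2 ⇒ NO

NO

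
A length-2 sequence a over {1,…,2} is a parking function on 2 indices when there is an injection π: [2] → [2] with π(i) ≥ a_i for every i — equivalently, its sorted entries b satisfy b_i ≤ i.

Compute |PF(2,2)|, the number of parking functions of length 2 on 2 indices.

3

|PF| = 1·3^1 = 1 · 3 = 3 (Konheim–Weiss)
Check (1,1) → sorted (1,1): b_i ≤ i ∀i, a PF.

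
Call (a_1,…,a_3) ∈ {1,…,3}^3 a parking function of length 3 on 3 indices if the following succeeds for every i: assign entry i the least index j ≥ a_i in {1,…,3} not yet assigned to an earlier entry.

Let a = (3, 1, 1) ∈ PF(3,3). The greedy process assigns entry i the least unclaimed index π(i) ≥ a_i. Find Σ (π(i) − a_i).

1

Σπ(i) = 1+…+3 = 6; Σa = 3+1+1 = 5; disp = 6−5 = 1.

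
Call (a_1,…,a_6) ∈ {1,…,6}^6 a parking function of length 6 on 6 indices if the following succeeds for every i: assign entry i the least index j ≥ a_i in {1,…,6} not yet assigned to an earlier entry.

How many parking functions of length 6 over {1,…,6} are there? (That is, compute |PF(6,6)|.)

16807

#PF = (6−6+1)·(6+1)^(6−1) = 1 · 16807 = 16807
One tuple (2,3,3,6,2,1) → sorted (1,2,2,3,3,6): b_i ≤ i ∀i, a PF.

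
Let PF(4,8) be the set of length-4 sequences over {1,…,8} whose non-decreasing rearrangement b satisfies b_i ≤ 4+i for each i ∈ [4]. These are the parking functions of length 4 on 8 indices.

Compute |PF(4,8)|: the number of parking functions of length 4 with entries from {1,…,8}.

3645

|PF(4,8)| = (9−4)·9^(4−1) = 5×729 = 3645
Example (2,5,8,6) → sorted (2,5,6,8): b_i ≤ 4+i ∀i, a PF.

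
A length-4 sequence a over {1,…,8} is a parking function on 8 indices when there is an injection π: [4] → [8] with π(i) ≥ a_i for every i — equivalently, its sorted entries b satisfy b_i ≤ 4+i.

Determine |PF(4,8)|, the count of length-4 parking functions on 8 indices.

3645

|PF(4,8)| = (9−4)·9^(4−1) = 5×729 = 3645 (Pollak)
Example (6,8,3,3) → sorted (3,3,6,8): b_i ≤ 4+i ∀i, a PF.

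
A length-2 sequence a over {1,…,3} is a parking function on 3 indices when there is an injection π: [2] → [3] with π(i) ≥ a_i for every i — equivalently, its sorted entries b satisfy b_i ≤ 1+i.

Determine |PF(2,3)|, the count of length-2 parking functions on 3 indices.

8

|PF(2,3)| = 2·4^1 = 2·4 = 8 (Pollak)
Example (2,3) → sorted (2,3): b_i ≤ 1+i ∀i, a PF.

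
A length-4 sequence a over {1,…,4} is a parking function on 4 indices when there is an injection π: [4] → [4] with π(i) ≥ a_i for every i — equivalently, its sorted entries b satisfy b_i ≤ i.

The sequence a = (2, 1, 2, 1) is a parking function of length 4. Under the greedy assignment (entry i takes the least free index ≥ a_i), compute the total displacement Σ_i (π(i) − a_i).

Σπ(i) = 1+…+4 = 10; Σa = 2+1+2+1 = 6; disp = 10−6 = 4.

4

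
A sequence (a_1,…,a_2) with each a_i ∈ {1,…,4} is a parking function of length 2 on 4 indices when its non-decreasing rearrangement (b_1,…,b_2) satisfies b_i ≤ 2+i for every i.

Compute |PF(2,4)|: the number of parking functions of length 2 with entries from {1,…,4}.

15

|PF(2,4)| = (4+1−2)·(4+1)^{2−1} = 3 · 5 = 15 [KW]
Example (4,1) → sorted (1,4): b_i ≤ 2+i ∀i, a PF.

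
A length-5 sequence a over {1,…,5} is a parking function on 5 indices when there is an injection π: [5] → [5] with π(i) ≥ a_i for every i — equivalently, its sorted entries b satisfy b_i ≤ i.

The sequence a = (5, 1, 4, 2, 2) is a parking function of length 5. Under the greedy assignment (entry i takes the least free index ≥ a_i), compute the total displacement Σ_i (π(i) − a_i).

1

Σπ = 15 ({1..5} each once); Σa = 5+1+4+2+2 = 14; disp = 15−14 = 1.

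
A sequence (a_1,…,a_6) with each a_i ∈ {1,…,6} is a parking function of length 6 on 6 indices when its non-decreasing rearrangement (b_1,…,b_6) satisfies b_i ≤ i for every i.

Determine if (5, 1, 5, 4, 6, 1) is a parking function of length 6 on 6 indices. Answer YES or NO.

Rearranged: b = (1, 1, 4, 5, 5, 6).
  b_1=1 ≤ 1
  b_2=1 ≤ 2
  b_3=4 > 3
  fails at i=3 ⇒ NO

NO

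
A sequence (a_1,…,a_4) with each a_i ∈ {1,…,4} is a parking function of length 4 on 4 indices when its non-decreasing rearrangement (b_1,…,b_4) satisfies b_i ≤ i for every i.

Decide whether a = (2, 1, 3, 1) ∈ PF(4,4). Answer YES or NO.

YES

Rearranged: b = (1, 1, 2, 3).
  b_1=1 ≤ 1
  b_2=1 ≤ 2
  b_3=2 ≤ 3
  b_4=3 ≤ 4
All bounds hold ⇒ YES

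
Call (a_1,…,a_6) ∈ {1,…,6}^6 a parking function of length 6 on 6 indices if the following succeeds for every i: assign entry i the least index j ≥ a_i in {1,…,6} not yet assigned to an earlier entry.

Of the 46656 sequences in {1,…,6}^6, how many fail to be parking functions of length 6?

29849

|PF| = 1·7^5 = 1·16807 = 16807
E.g. (6,6,3,6,6,6) → sorted (3,6,6,6,6,6): b_1=3>1, not a PF.
So 46656 − 16807 = 29849 fail.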